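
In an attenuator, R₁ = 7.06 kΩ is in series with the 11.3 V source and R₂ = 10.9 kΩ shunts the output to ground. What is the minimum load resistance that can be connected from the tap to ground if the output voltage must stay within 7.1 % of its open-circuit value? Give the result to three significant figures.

Output resistance R_th = R₁‖R₂ = (7.06 × 10.9)/17.96 = 4.285 kΩ.
The fractional drop is R_th/(R_th + R_L); requiring this ≤ 0.0710 gives R_L ≥ R_th(1/0.0710 − 1) = 4.285 × 13.08 = 56.1 kΩ.

R_L(min) ≈ 56.1 kΩ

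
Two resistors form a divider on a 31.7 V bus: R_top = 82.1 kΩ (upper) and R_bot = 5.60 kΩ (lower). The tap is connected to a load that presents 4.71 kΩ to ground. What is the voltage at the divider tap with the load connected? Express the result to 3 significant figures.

The load sits in parallel with R_bot: R_bot‖R_L = (5.60 × 4.71) / (5.60 + 4.71) = 2.558 kΩ.
V_out = 31.7 × 2.558 / (82.1 + 2.558) = 31.7 × 2.558/84.66 = 0.958 V.

V_out ≈ 0.958 V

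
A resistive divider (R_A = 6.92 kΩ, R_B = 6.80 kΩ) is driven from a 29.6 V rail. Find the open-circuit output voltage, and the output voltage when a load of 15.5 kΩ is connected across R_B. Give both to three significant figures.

Open-circuit: V = 29.6 × 6.80/(6.92 + 6.80) = 14.7 V.
With the load, R_B becomes R_B‖R_L = 4.726 kΩ, so V = 29.6 × 4.726/11.65 = 12.0 V.

Unloaded: 14.7 V; loaded: 12.0 V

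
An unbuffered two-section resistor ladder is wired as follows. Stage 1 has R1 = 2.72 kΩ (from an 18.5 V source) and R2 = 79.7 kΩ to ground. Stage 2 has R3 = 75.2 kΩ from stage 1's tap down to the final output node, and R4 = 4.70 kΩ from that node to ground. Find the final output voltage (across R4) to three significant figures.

Stage 2 presents R3+R4 = 79.90 kΩ as a load on stage 1's tap.
Stage 1's lower leg becomes R2‖(R3+R4) = 39.90 kΩ, so V_mid = 18.5 × 39.90/42.62 = 17.32 V.
Stage 2 is itself unloaded: V_out = V_mid × R4/(R3+R4) = 17.32 × 4.70/79.90 = 1.02 V.

V_out ≈ 1.02 V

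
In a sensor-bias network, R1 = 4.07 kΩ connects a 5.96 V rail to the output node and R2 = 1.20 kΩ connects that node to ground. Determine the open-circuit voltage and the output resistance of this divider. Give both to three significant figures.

V_th is the open-circuit tap voltage: 5.96 × 1.20/(4.07 + 1.20) = 1.36 V.
With the supply zeroed, R1 and R2 appear in parallel from the tap: R_th = R1‖R2 = (4.07 × 1.20)/5.270 = 927 Ω.

V_th = 1.36 V, R_th = 927 Ω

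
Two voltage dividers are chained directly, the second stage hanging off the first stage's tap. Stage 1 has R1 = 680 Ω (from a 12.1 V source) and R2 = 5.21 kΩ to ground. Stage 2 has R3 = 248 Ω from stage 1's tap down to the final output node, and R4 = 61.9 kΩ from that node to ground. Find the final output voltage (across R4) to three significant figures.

Stage 2 presents R3+R4 = 62150 Ω as a load on stage 1's tap.
Stage 1's lower leg becomes R2‖(R3+R4) = 4807 Ω, so V_mid = 12.1 × 4807/5487 = 10.60 V.
Stage 2 is itself unloaded: V_out = V_mid × R4/(R3+R4) = 10.60 × 61900/62150 = 10.6 V.

V_out ≈ 10.6 V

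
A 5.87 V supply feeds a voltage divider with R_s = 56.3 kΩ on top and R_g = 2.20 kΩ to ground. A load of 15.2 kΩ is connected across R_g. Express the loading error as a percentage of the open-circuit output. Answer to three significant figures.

Unloaded V = 5.87 × 2.20/58.50 = 0.22075 V.
Loaded: R_g‖R_L = 1.922 kΩ, giving V = 5.87 × 1.922/58.22 = 0.19376 V.
Drop = (0.22075 − 0.19376) / 0.22075 = 12.2 %.

12.2 %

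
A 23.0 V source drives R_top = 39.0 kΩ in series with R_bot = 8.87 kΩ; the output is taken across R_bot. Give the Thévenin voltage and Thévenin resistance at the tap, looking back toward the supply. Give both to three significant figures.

V_th is the open-circuit tap voltage: 23.0 × 8.87/(39.0 + 8.87) = 4.26 V.
With the supply zeroed, R_top and R_bot appear in parallel from the tap: R_th = R_top‖R_bot = (39.0 × 8.87)/47.87 = 7.23 kΩ.

V_th = 4.26 V, R_th = 7.23 kΩ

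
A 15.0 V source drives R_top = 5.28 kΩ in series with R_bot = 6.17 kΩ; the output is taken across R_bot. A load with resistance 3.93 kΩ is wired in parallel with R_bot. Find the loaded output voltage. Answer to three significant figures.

V_out ≈ 4.69 V

The load sits in parallel with R_bot: R_bot‖R_L = (6.17 × 3.93) / (6.17 + 3.93) = 2.401 kΩ.
V_out = 15.0 × 2.401 / (5.28 + 2.401) = 15.0 × 2.401/7.681 = 4.69 V.
(Unloaded it would have been 8.08 V.)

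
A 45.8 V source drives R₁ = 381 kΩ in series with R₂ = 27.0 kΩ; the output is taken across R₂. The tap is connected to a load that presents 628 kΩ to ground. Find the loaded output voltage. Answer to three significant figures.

The load sits in parallel with R₂: R₂‖R_L = (27.0 × 628) / (27.0 + 628) = 25.89 kΩ.
V_out = 45.8 × 25.89 / (381 + 25.89) = 45.8 × 25.89/406.9 = 2.91 V.

V_out ≈ 2.91 V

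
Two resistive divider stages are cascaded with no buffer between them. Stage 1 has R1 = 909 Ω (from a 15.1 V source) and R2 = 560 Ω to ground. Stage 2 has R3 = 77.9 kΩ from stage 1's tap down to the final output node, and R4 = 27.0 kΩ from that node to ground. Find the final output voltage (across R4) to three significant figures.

V_out ≈ 1.48 V

Stage 2 presents R3+R4 = 104900 Ω as a load on stage 1's tap.
Stage 1's lower leg becomes R2‖(R3+R4) = 557.0 Ω, so V_mid = 15.1 × 557.0/1466 = 5.737 V.
Stage 2 is itself unloaded: V_out = V_mid × R4/(R3+R4) = 5.737 × 27000/104900 = 1.48 V.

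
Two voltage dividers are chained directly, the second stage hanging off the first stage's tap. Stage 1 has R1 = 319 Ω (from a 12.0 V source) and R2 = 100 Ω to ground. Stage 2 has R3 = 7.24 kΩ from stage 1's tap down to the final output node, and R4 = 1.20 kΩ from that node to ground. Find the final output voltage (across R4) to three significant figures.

Stage 2 presents R3+R4 = 8440 Ω as a load on stage 1's tap.
Stage 1's lower leg becomes R2‖(R3+R4) = 98.83 Ω, so V_mid = 12.0 × 98.83/417.8 = 2.838 V.
Stage 2 is itself unloaded: V_out = V_mid × R4/(R3+R4) = 2.838 × 1200/8440 = 0.404 V.

V_out ≈ 0.404 V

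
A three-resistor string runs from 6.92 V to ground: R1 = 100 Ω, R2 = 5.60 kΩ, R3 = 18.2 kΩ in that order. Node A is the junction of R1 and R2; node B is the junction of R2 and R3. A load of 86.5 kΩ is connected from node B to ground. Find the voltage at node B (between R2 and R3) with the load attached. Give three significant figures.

V ≈ 5.02 V

At node B, R3 is in parallel with the load: R3‖R_L = 15040 Ω.
Below node A the resistance is R2 + (R3‖R_L) = 20640 Ω, so V_A = 6.92 × 20640/20740 = 6.887 V.
Then V_B = V_A × (R3‖R_L)/(R2 + R3‖R_L) = 6.887 × 15040/20640 = 5.02 V.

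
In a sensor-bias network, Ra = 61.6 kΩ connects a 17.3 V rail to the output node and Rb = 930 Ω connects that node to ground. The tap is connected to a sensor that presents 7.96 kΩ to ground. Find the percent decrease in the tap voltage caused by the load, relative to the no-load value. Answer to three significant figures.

Unloaded V = 17.3 × 930/62530 = 0.25730 V.
Loaded: Rb‖R_L = 832.7 Ω, giving V = 17.3 × 832.7/62430 = 0.23074 V.
Drop = (0.25730 − 0.23074) / 0.25730 = 10.3 %.

10.3 %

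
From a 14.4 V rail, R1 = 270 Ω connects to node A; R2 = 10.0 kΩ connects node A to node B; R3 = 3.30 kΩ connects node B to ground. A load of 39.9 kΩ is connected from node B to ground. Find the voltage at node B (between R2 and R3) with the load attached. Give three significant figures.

V ≈ 3.30 V

At node B, R3 is in parallel with the load: R3‖R_L = 3048 Ω.
Below node A the resistance is R2 + (R3‖R_L) = 13050 Ω, so V_A = 14.4 × 13050/13320 = 14.11 V.
Then V_B = V_A × (R3‖R_L)/(R2 + R3‖R_L) = 14.11 × 3048/13050 = 3.30 V.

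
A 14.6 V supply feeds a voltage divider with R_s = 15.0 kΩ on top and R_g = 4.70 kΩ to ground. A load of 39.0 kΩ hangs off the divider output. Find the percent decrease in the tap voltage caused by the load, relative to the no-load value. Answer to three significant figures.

8.40 %

The divider's output (Thévenin) resistance is R_s‖R_g = 3.579 kΩ.
Fractional drop under load = R_th/(R_th + R_L) = 3.579 / (3.579 + 39.0) = 0.08405.
So the output falls by 8.40 %.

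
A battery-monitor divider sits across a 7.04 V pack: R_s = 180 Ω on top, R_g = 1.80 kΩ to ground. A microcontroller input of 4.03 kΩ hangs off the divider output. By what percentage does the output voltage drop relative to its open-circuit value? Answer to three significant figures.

The divider's output (Thévenin) resistance is R_s‖R_g = 163.6 Ω.
Fractional drop under load = R_th/(R_th + R_L) = 163.6 / (163.6 + 4030) = 0.03902.
So the output falls by 3.90 %.

3.90 %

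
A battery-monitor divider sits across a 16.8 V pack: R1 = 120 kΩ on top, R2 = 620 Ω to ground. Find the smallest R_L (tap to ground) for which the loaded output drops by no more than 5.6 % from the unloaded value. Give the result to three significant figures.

Output resistance R_th = R1‖R2 = (120000 × 620)/120600 = 616.8 Ω.
The fractional drop is R_th/(R_th + R_L); requiring this ≤ 0.0560 gives R_L ≥ R_th(1/0.0560 − 1) = 616.8 × 16.86 = 10.4 kΩ.

R_L(min) ≈ 10.4 kΩ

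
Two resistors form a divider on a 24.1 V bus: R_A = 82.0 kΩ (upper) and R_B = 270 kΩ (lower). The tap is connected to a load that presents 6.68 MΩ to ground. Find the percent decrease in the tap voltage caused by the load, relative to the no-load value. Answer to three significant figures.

The divider's output (Thévenin) resistance is R_A‖R_B = 62.90 kΩ.
Fractional drop under load = R_th/(R_th + R_L) = 62.90 / (62.90 + 6680) = 0.009328.
So the output falls by 0.933 %.

0.933 %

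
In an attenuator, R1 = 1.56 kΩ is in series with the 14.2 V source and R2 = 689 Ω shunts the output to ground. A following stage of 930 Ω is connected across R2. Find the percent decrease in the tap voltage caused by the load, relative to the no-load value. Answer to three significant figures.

33.9 %

The divider's output (Thévenin) resistance is R1‖R2 = 477.9 Ω.
Fractional drop under load = R_th/(R_th + R_L) = 477.9 / (477.9 + 930) = 0.3395.
So the output falls by 33.9 %.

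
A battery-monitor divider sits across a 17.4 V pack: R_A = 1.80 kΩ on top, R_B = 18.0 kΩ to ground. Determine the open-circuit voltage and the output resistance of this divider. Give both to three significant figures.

V_th = 15.8 V, R_th = 1.64 kΩ

V_th is the open-circuit tap voltage: 17.4 × 18.0/(1.80 + 18.0) = 15.8 V.
With the supply zeroed, R_A and R_B appear in parallel from the tap: R_th = R_A‖R_B = (1.80 × 18.0)/19.80 = 1.64 kΩ.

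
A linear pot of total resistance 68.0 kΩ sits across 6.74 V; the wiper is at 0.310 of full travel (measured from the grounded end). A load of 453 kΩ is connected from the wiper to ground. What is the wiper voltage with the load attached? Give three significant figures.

The wiper splits the pot into (1−α)R = 46.92 kΩ above and αR = 21.08 kΩ below.
Lower section ‖ load = 20.14 kΩ.
V_wiper = 6.74 × 20.14/(46.92 + 20.14) = 2.02 V.

V ≈ 2.02 V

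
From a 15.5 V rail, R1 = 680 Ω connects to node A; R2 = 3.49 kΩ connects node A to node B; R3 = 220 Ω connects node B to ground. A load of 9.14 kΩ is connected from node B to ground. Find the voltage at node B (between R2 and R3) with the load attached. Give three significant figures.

At node B, R3 is in parallel with the load: R3‖R_L = 214.8 Ω.
Below node A the resistance is R2 + (R3‖R_L) = 3705 Ω, so V_A = 15.5 × 3705/4385 = 13.10 V.
Then V_B = V_A × (R3‖R_L)/(R2 + R3‖R_L) = 13.10 × 214.8/3705 = 0.759 V.

V ≈ 0.759 V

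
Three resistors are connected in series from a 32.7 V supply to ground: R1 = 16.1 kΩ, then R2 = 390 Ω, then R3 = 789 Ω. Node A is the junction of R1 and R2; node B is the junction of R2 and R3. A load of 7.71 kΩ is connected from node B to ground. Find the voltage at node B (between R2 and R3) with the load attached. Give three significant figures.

At node B, R3 is in parallel with the load: R3‖R_L = 715.8 Ω.
Below node A the resistance is R2 + (R3‖R_L) = 1106 Ω, so V_A = 32.7 × 1106/17210 = 2.102 V.
Then V_B = V_A × (R3‖R_L)/(R2 + R3‖R_L) = 2.102 × 715.8/1106 = 1.36 V.

V ≈ 1.36 V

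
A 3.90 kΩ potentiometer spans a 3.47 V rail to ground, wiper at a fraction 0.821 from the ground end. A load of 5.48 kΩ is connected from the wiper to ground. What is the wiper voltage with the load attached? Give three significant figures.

V ≈ 2.58 V

The wiper splits the pot into (1−α)R = 698.1 Ω above and αR = 3202 Ω below.
Lower section ‖ load = 2021 Ω.
V_wiper = 3.47 × 2021/(698.1 + 2021) = 2.58 V.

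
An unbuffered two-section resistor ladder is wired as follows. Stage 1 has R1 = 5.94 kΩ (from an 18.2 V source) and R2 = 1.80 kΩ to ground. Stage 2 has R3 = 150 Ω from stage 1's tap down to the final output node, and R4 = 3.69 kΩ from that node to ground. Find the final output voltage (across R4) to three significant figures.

V_out ≈ 2.99 V

Stage 2 presents R3+R4 = 3840 Ω as a load on stage 1's tap.
Stage 1's lower leg becomes R2‖(R3+R4) = 1226 Ω, so V_mid = 18.2 × 1226/7166 = 3.113 V.
Stage 2 is itself unloaded: V_out = V_mid × R4/(R3+R4) = 3.113 × 3690/3840 = 2.99 V.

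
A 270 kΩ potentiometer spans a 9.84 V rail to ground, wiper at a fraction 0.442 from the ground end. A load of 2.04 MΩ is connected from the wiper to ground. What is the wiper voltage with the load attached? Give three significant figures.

V ≈ 4.21 V

The wiper splits the pot into (1−α)R = 150.7 kΩ above and αR = 119.3 kΩ below.
Lower section ‖ load = 112.7 kΩ.
V_wiper = 9.84 × 112.7/(150.7 + 112.7) = 4.21 V.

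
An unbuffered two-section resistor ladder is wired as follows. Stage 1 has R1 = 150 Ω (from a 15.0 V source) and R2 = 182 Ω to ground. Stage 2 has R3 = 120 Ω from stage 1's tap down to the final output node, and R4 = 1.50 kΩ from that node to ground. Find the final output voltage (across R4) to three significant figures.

Stage 2 presents R3+R4 = 1620 Ω as a load on stage 1's tap.
Stage 1's lower leg becomes R2‖(R3+R4) = 163.6 Ω, so V_mid = 15.0 × 163.6/313.6 = 7.826 V.
Stage 2 is itself unloaded: V_out = V_mid × R4/(R3+R4) = 7.826 × 1500/1620 = 7.25 V.

V_out ≈ 7.25 V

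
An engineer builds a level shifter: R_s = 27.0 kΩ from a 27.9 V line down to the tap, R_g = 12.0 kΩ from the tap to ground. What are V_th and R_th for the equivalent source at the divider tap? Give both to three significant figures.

V_th = 8.58 V, R_th = 8.31 kΩ

V_th is the open-circuit tap voltage: 27.9 × 12.0/(27.0 + 12.0) = 8.58 V.
With the supply zeroed, R_s and R_g appear in parallel from the tap: R_th = R_s‖R_g = (27.0 × 12.0)/39.00 = 8.31 kΩ.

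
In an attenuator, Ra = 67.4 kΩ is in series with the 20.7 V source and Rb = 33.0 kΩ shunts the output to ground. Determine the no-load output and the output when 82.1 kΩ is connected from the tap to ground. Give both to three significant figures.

Unloaded: 6.80 V; loaded: 5.36 V

Open-circuit: V = 20.7 × 33.0/(67.4 + 33.0) = 6.80 V.
With the load, Rb becomes Rb‖R_L = 23.54 kΩ, so V = 20.7 × 23.54/90.94 = 5.36 V.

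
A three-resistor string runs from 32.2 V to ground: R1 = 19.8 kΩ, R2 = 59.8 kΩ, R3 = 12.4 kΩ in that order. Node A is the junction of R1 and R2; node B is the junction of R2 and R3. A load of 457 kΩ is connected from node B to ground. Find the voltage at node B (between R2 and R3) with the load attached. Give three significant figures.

At node B, R3 is in parallel with the load: R3‖R_L = 12.07 kΩ.
Below node A the resistance is R2 + (R3‖R_L) = 71.87 kΩ, so V_A = 32.2 × 71.87/91.67 = 25.25 V.
Then V_B = V_A × (R3‖R_L)/(R2 + R3‖R_L) = 25.25 × 12.07/71.87 = 4.24 V.

V ≈ 4.24 V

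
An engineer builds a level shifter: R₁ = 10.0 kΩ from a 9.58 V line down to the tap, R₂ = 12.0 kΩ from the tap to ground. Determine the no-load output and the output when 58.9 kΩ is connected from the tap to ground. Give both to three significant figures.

Open-circuit: V = 9.58 × 12.0/(10.0 + 12.0) = 5.23 V.
With the load, R₂ becomes R₂‖R_L = 9.969 kΩ, so V = 9.58 × 9.969/19.97 = 4.78 V.

Unloaded: 5.23 V; loaded: 4.78 V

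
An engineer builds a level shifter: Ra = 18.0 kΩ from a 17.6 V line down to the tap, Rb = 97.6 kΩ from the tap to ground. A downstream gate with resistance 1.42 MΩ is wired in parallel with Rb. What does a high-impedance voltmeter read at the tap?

The load sits in parallel with Rb: Rb‖R_L = (97.6 × 1420) / (97.6 + 1420) = 91.32 kΩ.
V_out = 17.6 × 91.32 / (18.0 + 91.32) = 17.6 × 91.32/109.3 = 14.7 V.

V_out ≈ 14.7 V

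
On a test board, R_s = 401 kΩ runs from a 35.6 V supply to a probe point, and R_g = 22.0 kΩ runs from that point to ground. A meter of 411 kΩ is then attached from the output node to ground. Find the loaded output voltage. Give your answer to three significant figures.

The load sits in parallel with R_g: R_g‖R_L = (22.0 × 411) / (22.0 + 411) = 20.88 kΩ.
V_out = 35.6 × 20.88 / (401 + 20.88) = 35.6 × 20.88/421.9 = 1.76 V.

V_out ≈ 1.76 V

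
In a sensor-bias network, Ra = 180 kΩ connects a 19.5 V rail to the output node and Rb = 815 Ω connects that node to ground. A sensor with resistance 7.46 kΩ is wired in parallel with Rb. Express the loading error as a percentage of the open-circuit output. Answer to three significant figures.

Unloaded V = 19.5 × 815/180800 = 0.087894 V.
Loaded: Rb‖R_L = 734.7 Ω, giving V = 19.5 × 734.7/180700 = 0.079272 V.
Drop = (0.087894 − 0.079272) / 0.087894 = 9.81 %.

9.81 %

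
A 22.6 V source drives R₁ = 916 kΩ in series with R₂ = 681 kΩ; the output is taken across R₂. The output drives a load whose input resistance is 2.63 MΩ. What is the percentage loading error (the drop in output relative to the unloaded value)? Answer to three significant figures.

12.9 %

The divider's output (Thévenin) resistance is R₁‖R₂ = 390.6 kΩ.
Fractional drop under load = R_th/(R_th + R_L) = 390.6 / (390.6 + 2630) = 0.1293.
So the output falls by 12.9 %.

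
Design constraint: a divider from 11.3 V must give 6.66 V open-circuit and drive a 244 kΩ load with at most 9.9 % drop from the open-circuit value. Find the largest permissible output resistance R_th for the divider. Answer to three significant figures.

Loading drop = R_th/(R_th + R_L) ≤ 0.0990, so R_th ≤ R_L · ε/(1−ε) = 244 kΩ × 0.0990/0.9010 = 26.8 kΩ.

R_th ≤ 26.8 kΩ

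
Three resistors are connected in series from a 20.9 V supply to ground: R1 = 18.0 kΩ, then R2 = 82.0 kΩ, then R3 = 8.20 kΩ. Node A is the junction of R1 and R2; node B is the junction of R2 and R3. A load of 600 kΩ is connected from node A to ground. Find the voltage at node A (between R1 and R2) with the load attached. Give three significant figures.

V ≈ 17.0 V

Below node A the series string R2+R3 = 90.20 kΩ sits in parallel with the 600 kΩ load: 78.41 kΩ.
V_A = 20.9 × 78.41/(18.0 + 78.41) = 17.0 V.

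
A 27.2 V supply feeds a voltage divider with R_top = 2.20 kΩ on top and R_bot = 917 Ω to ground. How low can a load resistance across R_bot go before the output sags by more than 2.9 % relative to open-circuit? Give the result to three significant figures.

Output resistance R_th = R_top‖R_bot = (2200 × 917)/3117 = 647.2 Ω.
The fractional drop is R_th/(R_th + R_L); requiring this ≤ 0.0290 gives R_L ≥ R_th(1/0.0290 − 1) = 647.2 × 33.48 = 21.7 kΩ.

R_L(min) ≈ 21.7 kΩ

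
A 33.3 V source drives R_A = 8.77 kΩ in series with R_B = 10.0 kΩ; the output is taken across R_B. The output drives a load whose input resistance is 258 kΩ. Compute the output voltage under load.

The load sits in parallel with R_B: R_B‖R_L = (10.0 × 258) / (10.0 + 258) = 9.627 kΩ.
V_out = 33.3 × 9.627 / (8.77 + 9.627) = 33.3 × 9.627/18.40 = 17.4 V.

V_out ≈ 17.4 V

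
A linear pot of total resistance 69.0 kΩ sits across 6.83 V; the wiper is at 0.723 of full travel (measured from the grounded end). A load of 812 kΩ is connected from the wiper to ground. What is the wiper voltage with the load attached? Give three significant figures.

The wiper splits the pot into (1−α)R = 19.11 kΩ above and αR = 49.89 kΩ below.
Lower section ‖ load = 47.00 kΩ.
V_wiper = 6.83 × 47.00/(19.11 + 47.00) = 4.86 V.

V ≈ 4.86 V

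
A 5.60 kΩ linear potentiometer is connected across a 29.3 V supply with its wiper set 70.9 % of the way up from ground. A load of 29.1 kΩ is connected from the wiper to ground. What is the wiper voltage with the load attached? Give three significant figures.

V ≈ 20.0 V

The wiper splits the pot into (1−α)R = 1.630 kΩ above and αR = 3.970 kΩ below.
Lower section ‖ load = 3.494 kΩ.
V_wiper = 29.3 × 3.494/(1.630 + 3.494) = 20.0 V.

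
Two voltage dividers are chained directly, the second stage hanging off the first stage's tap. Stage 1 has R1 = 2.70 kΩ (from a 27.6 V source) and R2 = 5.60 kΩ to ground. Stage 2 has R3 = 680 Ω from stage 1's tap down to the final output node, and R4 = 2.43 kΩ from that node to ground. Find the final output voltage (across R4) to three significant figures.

Stage 2 presents R3+R4 = 3110 Ω as a load on stage 1's tap.
Stage 1's lower leg becomes R2‖(R3+R4) = 2000 Ω, so V_mid = 27.6 × 2000/4700 = 11.74 V.
Stage 2 is itself unloaded: V_out = V_mid × R4/(R3+R4) = 11.74 × 2430/3110 = 9.18 V.

V_out ≈ 9.18 V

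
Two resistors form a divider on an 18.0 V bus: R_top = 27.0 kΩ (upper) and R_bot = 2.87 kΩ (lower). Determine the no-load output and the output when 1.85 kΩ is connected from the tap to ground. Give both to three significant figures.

Unloaded: 1.73 V; loaded: 0.720 V

Open-circuit: V = 18.0 × 2.87/(27.0 + 2.87) = 1.73 V.
With the load, R_bot becomes R_bot‖R_L = 1.125 kΩ, so V = 18.0 × 1.125/28.12 = 0.720 V.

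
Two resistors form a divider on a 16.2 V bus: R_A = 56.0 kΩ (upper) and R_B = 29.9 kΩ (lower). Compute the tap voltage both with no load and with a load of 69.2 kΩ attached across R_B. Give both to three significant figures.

Open-circuit: V = 16.2 × 29.9/(56.0 + 29.9) = 5.64 V.
With the load, R_B becomes R_B‖R_L = 20.88 kΩ, so V = 16.2 × 20.88/76.88 = 4.40 V.

Unloaded: 5.64 V; loaded: 4.40 V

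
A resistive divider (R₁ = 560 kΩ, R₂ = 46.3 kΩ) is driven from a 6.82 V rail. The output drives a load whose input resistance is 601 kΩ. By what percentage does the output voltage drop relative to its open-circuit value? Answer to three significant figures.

The divider's output (Thévenin) resistance is R₁‖R₂ = 42.76 kΩ.
Fractional drop under load = R_th/(R_th + R_L) = 42.76 / (42.76 + 601) = 0.06643.
So the output falls by 6.64 %.

6.64 %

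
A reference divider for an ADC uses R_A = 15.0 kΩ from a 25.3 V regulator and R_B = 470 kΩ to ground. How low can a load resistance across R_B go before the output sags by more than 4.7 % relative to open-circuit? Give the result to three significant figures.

Output resistance R_th = R_A‖R_B = (15.0 × 470)/485.0 = 14.54 kΩ.
The fractional drop is R_th/(R_th + R_L); requiring this ≤ 0.0470 gives R_L ≥ R_th(1/0.0470 − 1) = 14.54 × 20.28 = 295 kΩ.

R_L(min) ≈ 295 kΩ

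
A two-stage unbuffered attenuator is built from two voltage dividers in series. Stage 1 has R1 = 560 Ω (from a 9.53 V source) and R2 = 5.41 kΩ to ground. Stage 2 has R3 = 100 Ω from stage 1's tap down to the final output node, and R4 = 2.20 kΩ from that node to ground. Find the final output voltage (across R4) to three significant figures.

Stage 2 presents R3+R4 = 2300 Ω as a load on stage 1's tap.
Stage 1's lower leg becomes R2‖(R3+R4) = 1614 Ω, so V_mid = 9.53 × 1614/2174 = 7.075 V.
Stage 2 is itself unloaded: V_out = V_mid × R4/(R3+R4) = 7.075 × 2200/2300 = 6.77 V.

V_out ≈ 6.77 V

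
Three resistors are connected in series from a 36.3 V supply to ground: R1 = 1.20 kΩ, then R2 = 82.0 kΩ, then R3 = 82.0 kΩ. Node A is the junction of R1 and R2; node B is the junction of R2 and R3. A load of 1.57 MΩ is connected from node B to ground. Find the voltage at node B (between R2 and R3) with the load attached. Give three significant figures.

V ≈ 17.6 V

At node B, R3 is in parallel with the load: R3‖R_L = 77.93 kΩ.
Below node A the resistance is R2 + (R3‖R_L) = 159.9 kΩ, so V_A = 36.3 × 159.9/161.1 = 36.03 V.
Then V_B = V_A × (R3‖R_L)/(R2 + R3‖R_L) = 36.03 × 77.93/159.9 = 17.6 V.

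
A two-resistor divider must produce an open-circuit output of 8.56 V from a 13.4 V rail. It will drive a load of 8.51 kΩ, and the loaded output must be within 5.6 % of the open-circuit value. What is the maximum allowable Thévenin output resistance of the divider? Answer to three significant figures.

Loading drop = R_th/(R_th + R_L) ≤ 0.0560, so R_th ≤ R_L · ε/(1−ε) = 8.51 kΩ × 0.0560/0.9440 = 505 Ω.
(Any R1, R2 with R2/(R1+R2) = 0.639 and R1‖R2 ≤ 505 Ω will meet the spec.)

R_th ≤ 505 Ω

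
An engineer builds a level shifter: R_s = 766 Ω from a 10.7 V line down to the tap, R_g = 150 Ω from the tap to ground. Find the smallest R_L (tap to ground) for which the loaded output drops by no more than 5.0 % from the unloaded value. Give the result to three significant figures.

Output resistance R_th = R_s‖R_g = (766 × 150)/916.0 = 125.4 Ω.
The fractional drop is R_th/(R_th + R_L); requiring this ≤ 0.0500 gives R_L ≥ R_th(1/0.0500 − 1) = 125.4 × 19.00 = 2.38 kΩ.

R_L(min) ≈ 2.38 kΩ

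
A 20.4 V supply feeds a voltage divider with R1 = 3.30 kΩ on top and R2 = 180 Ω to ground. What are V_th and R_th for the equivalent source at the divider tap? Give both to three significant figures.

V_th = 1.06 V, R_th = 171 Ω

V_th is the open-circuit tap voltage: 20.4 × 180/(3300 + 180) = 1.06 V.
With the supply zeroed, R1 and R2 appear in parallel from the tap: R_th = R1‖R2 = (3300 × 180)/3480 = 171 Ω.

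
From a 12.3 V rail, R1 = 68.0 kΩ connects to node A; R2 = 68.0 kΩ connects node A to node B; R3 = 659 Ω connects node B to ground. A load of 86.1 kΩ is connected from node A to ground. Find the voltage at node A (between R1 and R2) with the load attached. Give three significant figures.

Below node A the series string R2+R3 = 68660 Ω sits in parallel with the 86100 Ω load: 38200 Ω.
V_A = 12.3 × 38200/(68000 + 38200) = 4.42 V.

V ≈ 4.42 V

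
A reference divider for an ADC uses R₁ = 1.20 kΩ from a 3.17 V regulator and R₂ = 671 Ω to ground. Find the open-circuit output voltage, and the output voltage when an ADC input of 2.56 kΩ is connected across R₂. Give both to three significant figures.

Open-circuit: V = 3.17 × 671/(1200 + 671) = 1.14 V.
With the load, R₂ becomes R₂‖R_L = 531.6 Ω, so V = 3.17 × 531.6/1732 = 0.973 V.

Unloaded: 1.14 V; loaded: 0.973 V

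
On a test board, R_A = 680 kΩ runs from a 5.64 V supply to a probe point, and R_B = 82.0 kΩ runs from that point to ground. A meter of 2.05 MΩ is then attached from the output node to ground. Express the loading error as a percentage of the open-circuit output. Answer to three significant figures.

3.45 %

The divider's output (Thévenin) resistance is R_A‖R_B = 73.18 kΩ.
Fractional drop under load = R_th/(R_th + R_L) = 73.18 / (73.18 + 2050) = 0.03447.
So the output falls by 3.45 %.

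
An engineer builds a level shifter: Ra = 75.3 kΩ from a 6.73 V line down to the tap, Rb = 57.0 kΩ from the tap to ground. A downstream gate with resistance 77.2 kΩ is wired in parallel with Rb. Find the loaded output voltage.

V_out ≈ 2.04 V

The load sits in parallel with Rb: Rb‖R_L = (57.0 × 77.2) / (57.0 + 77.2) = 32.79 kΩ.
V_out = 6.73 × 32.79 / (75.3 + 32.79) = 6.73 × 32.79/108.1 = 2.04 V.
(Unloaded it would have been 2.90 V.)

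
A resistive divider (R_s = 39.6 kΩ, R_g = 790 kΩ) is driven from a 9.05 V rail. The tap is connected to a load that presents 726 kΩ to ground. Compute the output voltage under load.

The load sits in parallel with R_g: R_g‖R_L = (790 × 726) / (790 + 726) = 378.3 kΩ.
V_out = 9.05 × 378.3 / (39.6 + 378.3) = 9.05 × 378.3/417.9 = 8.19 V.

V_out ≈ 8.19 V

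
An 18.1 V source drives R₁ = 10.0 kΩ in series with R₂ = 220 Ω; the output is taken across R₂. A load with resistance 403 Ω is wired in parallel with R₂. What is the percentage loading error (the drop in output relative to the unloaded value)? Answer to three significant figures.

The divider's output (Thévenin) resistance is R₁‖R₂ = 215.3 Ω.
Fractional drop under load = R_th/(R_th + R_L) = 215.3 / (215.3 + 403) = 0.3482.
So the output falls by 34.8 %.

34.8 %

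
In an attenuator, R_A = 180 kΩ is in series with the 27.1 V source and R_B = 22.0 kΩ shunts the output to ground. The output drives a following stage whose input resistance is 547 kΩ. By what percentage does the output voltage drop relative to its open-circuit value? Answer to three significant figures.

3.46 %

The divider's output (Thévenin) resistance is R_A‖R_B = 19.60 kΩ.
Fractional drop under load = R_th/(R_th + R_L) = 19.60 / (19.60 + 547) = 0.03460.
So the output falls by 3.46 %.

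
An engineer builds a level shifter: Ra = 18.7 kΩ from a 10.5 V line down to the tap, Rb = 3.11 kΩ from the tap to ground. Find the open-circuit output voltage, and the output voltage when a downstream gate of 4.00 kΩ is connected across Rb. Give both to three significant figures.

Unloaded: 1.50 V; loaded: 0.898 V

Open-circuit: V = 10.5 × 3.11/(18.7 + 3.11) = 1.50 V.
With the load, Rb becomes Rb‖R_L = 1.750 kΩ, so V = 10.5 × 1.750/20.45 = 0.898 V.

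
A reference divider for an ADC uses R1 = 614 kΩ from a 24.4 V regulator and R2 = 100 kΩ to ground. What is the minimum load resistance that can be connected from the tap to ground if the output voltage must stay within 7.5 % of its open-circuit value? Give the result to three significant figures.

Output resistance R_th = R1‖R2 = (614 × 100)/714.0 = 85.99 kΩ.
The fractional drop is R_th/(R_th + R_L); requiring this ≤ 0.0750 gives R_L ≥ R_th(1/0.0750 − 1) = 85.99 × 12.33 = 1.06 MΩ.

R_L(min) ≈ 1.06 MΩ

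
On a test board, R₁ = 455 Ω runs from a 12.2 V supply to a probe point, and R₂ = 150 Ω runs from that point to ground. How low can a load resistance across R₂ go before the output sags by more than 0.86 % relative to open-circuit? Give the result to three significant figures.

R_L(min) ≈ 13.0 kΩ

Output resistance R_th = R₁‖R₂ = (455 × 150)/605.0 = 112.8 Ω.
The fractional drop is R_th/(R_th + R_L); requiring this ≤ 0.00860 gives R_L ≥ R_th(1/0.00860 − 1) = 112.8 × 115.3 = 13.0 kΩ.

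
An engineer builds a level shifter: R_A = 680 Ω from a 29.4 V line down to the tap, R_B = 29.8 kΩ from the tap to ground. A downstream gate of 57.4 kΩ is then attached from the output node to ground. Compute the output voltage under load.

V_out ≈ 28.4 V

The load sits in parallel with R_B: R_B‖R_L = (29800 × 57400) / (29800 + 57400) = 19620 Ω.
V_out = 29.4 × 19620 / (680 + 19620) = 29.4 × 19620/20300 = 28.4 V.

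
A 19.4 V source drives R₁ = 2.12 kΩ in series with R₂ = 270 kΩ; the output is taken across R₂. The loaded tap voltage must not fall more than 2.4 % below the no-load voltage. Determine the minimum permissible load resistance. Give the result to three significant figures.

R_L(min) ≈ 85.5 kΩ

Output resistance R_th = R₁‖R₂ = (2.12 × 270)/272.1 = 2.103 kΩ.
The fractional drop is R_th/(R_th + R_L); requiring this ≤ 0.0240 gives R_L ≥ R_th(1/0.0240 − 1) = 2.103 × 40.67 = 85.5 kΩ.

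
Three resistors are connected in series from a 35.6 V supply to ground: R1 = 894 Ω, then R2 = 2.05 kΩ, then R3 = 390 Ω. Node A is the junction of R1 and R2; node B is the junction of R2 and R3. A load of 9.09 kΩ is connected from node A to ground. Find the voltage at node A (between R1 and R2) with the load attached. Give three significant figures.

Below node A the series string R2+R3 = 2440 Ω sits in parallel with the 9090 Ω load: 1924 Ω.
V_A = 35.6 × 1924/(894 + 1924) = 24.3 V.

V ≈ 24.3 V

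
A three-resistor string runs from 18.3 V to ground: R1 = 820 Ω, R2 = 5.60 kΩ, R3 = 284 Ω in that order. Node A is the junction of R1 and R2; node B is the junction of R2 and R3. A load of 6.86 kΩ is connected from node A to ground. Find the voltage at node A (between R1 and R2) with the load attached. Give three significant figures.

Below node A the series string R2+R3 = 5884 Ω sits in parallel with the 6860 Ω load: 3167 Ω.
V_A = 18.3 × 3167/(820 + 3167) = 14.5 V.

V ≈ 14.5 V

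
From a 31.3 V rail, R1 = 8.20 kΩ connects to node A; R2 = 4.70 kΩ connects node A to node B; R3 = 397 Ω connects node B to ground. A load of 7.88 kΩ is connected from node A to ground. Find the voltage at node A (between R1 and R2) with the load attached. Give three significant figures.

Below node A the series string R2+R3 = 5097 Ω sits in parallel with the 7880 Ω load: 3095 Ω.
V_A = 31.3 × 3095/(8200 + 3095) = 8.58 V.

V ≈ 8.58 V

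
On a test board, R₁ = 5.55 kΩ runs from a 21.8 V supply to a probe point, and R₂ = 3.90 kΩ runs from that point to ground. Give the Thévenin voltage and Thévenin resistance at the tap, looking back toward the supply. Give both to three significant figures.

V_th is the open-circuit tap voltage: 21.8 × 3.90/(5.55 + 3.90) = 9.00 V.
With the supply zeroed, R₁ and R₂ appear in parallel from the tap: R_th = R₁‖R₂ = (5.55 × 3.90)/9.450 = 2.29 kΩ.

V_th = 9.00 V, R_th = 2.29 kΩ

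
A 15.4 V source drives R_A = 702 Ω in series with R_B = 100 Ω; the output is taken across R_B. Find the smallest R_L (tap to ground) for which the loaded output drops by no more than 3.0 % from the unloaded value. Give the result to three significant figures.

Output resistance R_th = R_A‖R_B = (702 × 100)/802.0 = 87.53 Ω.
The fractional drop is R_th/(R_th + R_L); requiring this ≤ 0.0300 gives R_L ≥ R_th(1/0.0300 − 1) = 87.53 × 32.33 = 2.83 kΩ.

R_L(min) ≈ 2.83 kΩ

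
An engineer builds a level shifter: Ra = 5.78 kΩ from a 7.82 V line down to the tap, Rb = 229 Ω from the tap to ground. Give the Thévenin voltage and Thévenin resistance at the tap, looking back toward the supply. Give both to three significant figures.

V_th is the open-circuit tap voltage: 7.82 × 229/(5780 + 229) = 0.298 V.
With the supply zeroed, Ra and Rb appear in parallel from the tap: R_th = Ra‖Rb = (5780 × 229)/6009 = 220 Ω.

V_th = 0.298 V, R_th = 220 Ω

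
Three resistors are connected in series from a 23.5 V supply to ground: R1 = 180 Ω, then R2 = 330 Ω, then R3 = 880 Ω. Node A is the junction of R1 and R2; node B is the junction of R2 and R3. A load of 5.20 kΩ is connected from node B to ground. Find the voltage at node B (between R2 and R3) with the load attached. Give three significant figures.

V ≈ 14.0 V

At node B, R3 is in parallel with the load: R3‖R_L = 752.6 Ω.
Below node A the resistance is R2 + (R3‖R_L) = 1083 Ω, so V_A = 23.5 × 1083/1263 = 20.15 V.
Then V_B = V_A × (R3‖R_L)/(R2 + R3‖R_L) = 20.15 × 752.6/1083 = 14.0 V.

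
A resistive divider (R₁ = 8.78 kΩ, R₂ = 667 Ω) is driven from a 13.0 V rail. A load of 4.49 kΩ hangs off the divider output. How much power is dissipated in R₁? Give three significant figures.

Total resistance from the source is R₁ + (R₂‖R_L) = 9361 Ω, so I = 13.0/9361 Ω = 1.389 mA.
P = I²·R₁ = (1.389 mA)² × 8.78 kΩ = 16.9 mW.

P ≈ 16.9 mW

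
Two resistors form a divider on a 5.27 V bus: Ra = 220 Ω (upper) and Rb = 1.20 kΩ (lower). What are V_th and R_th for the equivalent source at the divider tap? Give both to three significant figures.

V_th = 4.45 V, R_th = 186 Ω

V_th is the open-circuit tap voltage: 5.27 × 1200/(220 + 1200) = 4.45 V.
With the supply zeroed, Ra and Rb appear in parallel from the tap: R_th = Ra‖Rb = (220 × 1200)/1420 = 186 Ω.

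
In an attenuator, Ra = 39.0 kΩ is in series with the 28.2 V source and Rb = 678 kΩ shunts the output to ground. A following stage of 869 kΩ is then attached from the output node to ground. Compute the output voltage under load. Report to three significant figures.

The load sits in parallel with Rb: Rb‖R_L = (678 × 869) / (678 + 869) = 380.9 kΩ.
V_out = 28.2 × 380.9 / (39.0 + 380.9) = 28.2 × 380.9/419.9 = 25.6 V.

V_out ≈ 25.6 V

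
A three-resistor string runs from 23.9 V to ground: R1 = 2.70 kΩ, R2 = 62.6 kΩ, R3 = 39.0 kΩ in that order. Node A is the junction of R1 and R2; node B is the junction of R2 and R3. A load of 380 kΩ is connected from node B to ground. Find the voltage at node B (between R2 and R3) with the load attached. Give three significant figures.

At node B, R3 is in parallel with the load: R3‖R_L = 35.37 kΩ.
Below node A the resistance is R2 + (R3‖R_L) = 97.97 kΩ, so V_A = 23.9 × 97.97/100.7 = 23.26 V.
Then V_B = V_A × (R3‖R_L)/(R2 + R3‖R_L) = 23.26 × 35.37/97.97 = 8.40 V.

V ≈ 8.40 V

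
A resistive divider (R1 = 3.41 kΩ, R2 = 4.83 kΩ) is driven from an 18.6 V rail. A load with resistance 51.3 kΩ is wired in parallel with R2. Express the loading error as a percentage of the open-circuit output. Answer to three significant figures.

The divider's output (Thévenin) resistance is R1‖R2 = 1.999 kΩ.
Fractional drop under load = R_th/(R_th + R_L) = 1.999 / (1.999 + 51.3) = 0.03750.
So the output falls by 3.75 %.

3.75 %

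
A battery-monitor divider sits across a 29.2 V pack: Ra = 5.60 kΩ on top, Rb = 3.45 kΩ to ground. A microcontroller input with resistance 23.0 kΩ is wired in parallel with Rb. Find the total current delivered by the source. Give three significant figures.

Rb‖R_L = 3.000 kΩ, so the source sees Ra + Rb‖R_L = 8.600 kΩ.
I = 29.2 V / 8.600 kΩ = 3.40 mA.

I ≈ 3.40 mA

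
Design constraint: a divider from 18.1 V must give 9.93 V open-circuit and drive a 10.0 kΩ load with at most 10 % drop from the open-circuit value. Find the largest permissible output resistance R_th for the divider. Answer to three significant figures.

R_th ≤ 1.11 kΩ

Loading drop = R_th/(R_th + R_L) ≤ 0.100, so R_th ≤ R_L · ε/(1−ε) = 10.0 kΩ × 0.100/0.9000 = 1.11 kΩ.
(Any R1, R2 with R2/(R1+R2) = 0.549 and R1‖R2 ≤ 1.11 kΩ will meet the spec.)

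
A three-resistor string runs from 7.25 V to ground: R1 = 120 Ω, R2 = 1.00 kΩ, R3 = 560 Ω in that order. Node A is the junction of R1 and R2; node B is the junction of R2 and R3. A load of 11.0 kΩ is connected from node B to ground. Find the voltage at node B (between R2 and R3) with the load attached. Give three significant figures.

At node B, R3 is in parallel with the load: R3‖R_L = 532.9 Ω.
Below node A the resistance is R2 + (R3‖R_L) = 1533 Ω, so V_A = 7.25 × 1533/1653 = 6.724 V.
Then V_B = V_A × (R3‖R_L)/(R2 + R3‖R_L) = 6.724 × 532.9/1533 = 2.34 V.

V ≈ 2.34 V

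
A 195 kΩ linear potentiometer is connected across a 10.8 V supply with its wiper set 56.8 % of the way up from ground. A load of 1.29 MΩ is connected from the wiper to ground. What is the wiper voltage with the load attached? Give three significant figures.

V ≈ 5.92 V

The wiper splits the pot into (1−α)R = 84.24 kΩ above and αR = 110.8 kΩ below.
Lower section ‖ load = 102.0 kΩ.
V_wiper = 10.8 × 102.0/(84.24 + 102.0) = 5.92 V.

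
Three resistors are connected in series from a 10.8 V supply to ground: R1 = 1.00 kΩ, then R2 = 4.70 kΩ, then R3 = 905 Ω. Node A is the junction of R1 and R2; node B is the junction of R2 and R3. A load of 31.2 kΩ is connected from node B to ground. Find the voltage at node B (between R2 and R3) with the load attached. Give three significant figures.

At node B, R3 is in parallel with the load: R3‖R_L = 879.5 Ω.
Below node A the resistance is R2 + (R3‖R_L) = 5579 Ω, so V_A = 10.8 × 5579/6579 = 9.159 V.
Then V_B = V_A × (R3‖R_L)/(R2 + R3‖R_L) = 9.159 × 879.5/5579 = 1.44 V.

V ≈ 1.44 V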